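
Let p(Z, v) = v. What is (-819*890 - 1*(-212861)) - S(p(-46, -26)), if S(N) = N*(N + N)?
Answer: -517401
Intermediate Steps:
S(N) = 2*N**2 (S(N) = N*(2*N) = 2*N**2)
(-819*890 - 1*(-212861)) - S(p(-46, -26)) = (-819*890 - 1*(-212861)) - 2*(-26)**2 = (-728910 + 212861) - 2*676 = -516049 - 1*1352 = -516049 - 1352 = -517401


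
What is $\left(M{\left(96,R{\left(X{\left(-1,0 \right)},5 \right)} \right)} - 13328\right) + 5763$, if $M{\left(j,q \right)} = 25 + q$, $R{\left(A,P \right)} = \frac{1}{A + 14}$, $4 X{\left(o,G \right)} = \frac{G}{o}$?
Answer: $- \frac{105559}{14} \approx -7539.9$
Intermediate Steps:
$X{\left(o,G \right)} = \frac{G}{4 o}$ ($X{\left(o,G \right)} = \frac{G \frac{1}{o}}{4} = \frac{G}{4 o}$)
$R{\left(A,P \right)} = \frac{1}{14 + A}$
$\left(M{\left(96,R{\left(X{\left(-1,0 \right)},5 \right)} \right)} - 13328\right) + 5763 = \left(\left(25 + \frac{1}{14 + \frac{1}{4} \cdot 0 \frac{1}{-1}}\right) - 13328\right) + 5763 = \left(\left(25 + \frac{1}{14 + \frac{1}{4} \cdot 0 \left(-1\right)}\right) - 13328\right) + 5763 = \left(\left(25 + \frac{1}{14 + 0}\right) - 13328\right) + 5763 = \left(\left(25 + \frac{1}{14}\right) - 13328\right) + 5763 = \left(\frac{351}{14} - 13328\right) + 5763 = - \frac{186241}{14} + 5763 = - \frac{105559}{14}$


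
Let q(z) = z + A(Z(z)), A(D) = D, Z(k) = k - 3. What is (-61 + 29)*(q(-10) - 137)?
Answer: 5120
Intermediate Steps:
Z(k) = -3 + k
q(z) = -3 + 2*z (q(z) = z + (-3 + z) = -3 + 2*z)
(-61 + 29)*(q(-10) - 137) = (-61 + 29)*((-3 + 2*(-10)) - 137) = -32*((-3 - 20) - 137) = -32*(-23 - 137) = -32*(-160) = 5120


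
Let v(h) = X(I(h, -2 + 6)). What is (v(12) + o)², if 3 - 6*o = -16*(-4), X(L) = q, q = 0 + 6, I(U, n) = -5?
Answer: 625/36 ≈ 17.361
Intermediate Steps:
q = 6
X(L) = 6
v(h) = 6
o = -61/6 (o = ½ - (-8)*(-4)/3 = ½ - ⅙*64 = ½ - 32/3 = -61/6 ≈ -10.167)
(v(12) + o)² = (6 - 61/6)² = (-25/6)² = 625/36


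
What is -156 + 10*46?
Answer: 304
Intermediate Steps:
-156 + 10*46 = -156 + 460 = 304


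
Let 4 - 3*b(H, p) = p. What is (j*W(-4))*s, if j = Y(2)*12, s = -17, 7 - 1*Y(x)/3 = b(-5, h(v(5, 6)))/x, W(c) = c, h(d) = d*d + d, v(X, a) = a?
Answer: 32640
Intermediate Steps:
h(d) = d + d² (h(d) = d² + d = d + d²)
b(H, p) = 4/3 - p/3
Y(x) = 21 + 38/x (Y(x) = 21 - 3*(4/3 - 2*(1 + 6))/x = 21 - 3*(4/3 - 2*7)/x = 21 - 3*(4/3 - ⅓*42)/x = 21 - 3*(4/3 - 14)/x = 21 - (-38)/x = 21 + 38/x)
j = 480 (j = (21 + 38/2)*12 = (21 + 38*(½))*12 = (21 + 19)*12 = 40*12 = 480)
(j*W(-4))*s = (480*(-4))*(-17) = -1920*(-17) = 32640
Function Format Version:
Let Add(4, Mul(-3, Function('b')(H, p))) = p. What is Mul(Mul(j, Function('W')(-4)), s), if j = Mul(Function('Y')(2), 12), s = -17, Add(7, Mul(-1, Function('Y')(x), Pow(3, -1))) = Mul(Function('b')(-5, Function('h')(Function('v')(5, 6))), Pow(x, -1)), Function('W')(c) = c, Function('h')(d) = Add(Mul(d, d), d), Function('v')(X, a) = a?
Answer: 32640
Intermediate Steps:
Function('h')(d) = Add(d, Pow(d, 2)) (Function('h')(d) = Add(Pow(d, 2), d) = Add(d, Pow(d, 2)))
Function('b')(H, p) = Add(Rational(4, 3), Mul(Rational(-1, 3), p))
Function('Y')(x) = Add(21, Mul(38, Pow(x, -1))) (Function('Y')(x) = Add(21, Mul(-3, Mul(Add(Rational(4, 3), Mul(Rational(-1, 3), Mul(6, Add(1, 6)))), Pow(x, -1)))) = Add(21, Mul(-3, Mul(Add(Rational(4, 3), Mul(Rational(-1, 3), Mul(6, 7))), Pow(x, -1)))) = Add(21, Mul(-3, Mul(Add(Rational(4, 3), Mul(Rational(-1, 3), 42)), Pow(x, -1)))) = Add(21, Mul(-3, Mul(Add(Rational(4, 3), -14), Pow(x, -1)))) = Add(21, Mul(-3, Mul(Rational(-38, 3), Pow(x, -1)))) = Add(21, Mul(38, Pow(x, -1))))
j = 480 (j = Mul(Add(21, Mul(38, Pow(2, -1))), 12) = Mul(Add(21, Mul(38, Rational(1, 2))), 12) = Mul(Add(21, 19), 12) = Mul(40, 12) = 480)
Mul(Mul(j, Function('W')(-4)), s) = Mul(Mul(480, -4), -17) = Mul(-1920, -17) = 32640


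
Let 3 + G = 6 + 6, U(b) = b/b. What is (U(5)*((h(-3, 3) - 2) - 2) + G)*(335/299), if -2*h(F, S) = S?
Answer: 2345/598 ≈ 3.9214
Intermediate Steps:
h(F, S) = -S/2
U(b) = 1
G = 9 (G = -3 + (6 + 6) = -3 + 12 = 9)
(U(5)*((h(-3, 3) - 2) - 2) + G)*(335/299) = (1*((-1/2*3 - 2) - 2) + 9)*(335/299) = (1*((-3/2 - 2) - 2) + 9)*(335*(1/299)) = (1*(-7/2 - 2) + 9)*(335/299) = (1*(-11/2) + 9)*(335/299) = (-11/2 + 9)*(335/299) = (7/2)*(335/299) = 2345/598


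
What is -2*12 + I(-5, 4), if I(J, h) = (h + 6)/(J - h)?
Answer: -226/9 ≈ -25.111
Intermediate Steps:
I(J, h) = (6 + h)/(J - h)
-2*12 + I(-5, 4) = -2*12 + (6 + 4)/(-5 - 1*4) = -24 + 10/(-5 - 4) = -24 + 10/(-9) = -24 - ⅑*10 = -24 - 10/9 = -226/9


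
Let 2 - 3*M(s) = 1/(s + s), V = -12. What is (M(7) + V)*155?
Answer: -24645/14 ≈ -1760.4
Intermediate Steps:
M(s) = ⅔ - 1/(6*s) (M(s) = ⅔ - 1/(3*(s + s)) = ⅔ - 1/(2*s)/3 = ⅔ - 1/(6*s))
(M(7) + V)*155 = ((⅙)*(-1 + 4*7)/7 - 12)*155 = ((⅙)*(⅐)*(-1 + 28) - 12)*155 = ((⅙)*(⅐)*27 - 12)*155 = (9/14 - 12)*155 = -159/14*155 = -24645/14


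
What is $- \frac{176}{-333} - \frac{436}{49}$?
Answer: $- \frac{136564}{16317} \approx -8.3694$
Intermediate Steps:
$- \frac{176}{-333} - \frac{436}{49} = \left(-176\right) \left(- \frac{1}{333}\right) - \frac{436}{49} = \frac{176}{333} - \frac{436}{49} = - \frac{136564}{16317}$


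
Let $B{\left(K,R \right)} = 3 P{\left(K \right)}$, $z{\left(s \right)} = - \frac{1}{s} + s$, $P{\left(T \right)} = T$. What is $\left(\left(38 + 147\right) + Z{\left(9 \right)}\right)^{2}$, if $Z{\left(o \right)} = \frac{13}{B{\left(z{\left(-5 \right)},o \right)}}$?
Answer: $\frac{175695025}{5184} \approx 33892.0$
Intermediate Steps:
$z{\left(s \right)} = s - \frac{1}{s}$
$B{\left(K,R \right)} = 3 K$
$Z{\left(o \right)} = - \frac{65}{72}$ ($Z{\left(o \right)} = \frac{13}{3 \left(-5 - \frac{1}{-5}\right)} = \frac{13}{3 \left(-5 - - \frac{1}{5}\right)} = \frac{13}{3 \left(-5 + \frac{1}{5}\right)} = \frac{13}{3 \left(- \frac{24}{5}\right)} = \frac{13}{- \frac{72}{5}} = 13 \left(- \frac{5}{72}\right) = - \frac{65}{72}$)
$\left(\left(38 + 147\right) + Z{\left(9 \right)}\right)^{2} = \left(\left(38 + 147\right) - \frac{65}{72}\right)^{2} = \left(185 - \frac{65}{72}\right)^{2} = \left(\frac{13255}{72}\right)^{2} = \frac{175695025}{5184}$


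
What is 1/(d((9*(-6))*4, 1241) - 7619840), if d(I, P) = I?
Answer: -1/7620056 ≈ -1.3123e-7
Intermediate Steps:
1/(d((9*(-6))*4, 1241) - 7619840) = 1/((9*(-6))*4 - 7619840) = 1/(-54*4 - 7619840) = 1/(-216 - 7619840) = 1/(-7620056) = -1/7620056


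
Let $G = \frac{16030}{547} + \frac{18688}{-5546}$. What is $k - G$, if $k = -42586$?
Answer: $- \frac{64635104988}{1516831} \approx -42612.0$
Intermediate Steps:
$G = \frac{39340022}{1516831}$ ($G = 16030 \cdot \frac{1}{547} + 18688 \left(- \frac{1}{5546}\right) = \frac{16030}{547} - \frac{9344}{2773} = \frac{39340022}{1516831} \approx 25.936$)
$k - G = -42586 - \frac{39340022}{1516831} = - \frac{64635104988}{1516831}$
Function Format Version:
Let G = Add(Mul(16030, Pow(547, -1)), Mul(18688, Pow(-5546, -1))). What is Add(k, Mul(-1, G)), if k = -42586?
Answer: Rational(-64635104988, 1516831) ≈ -42612.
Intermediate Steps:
G = Rational(39340022, 1516831) (G = Add(Mul(16030, Rational(1, 547)), Mul(18688, Rational(-1, 5546))) = Add(Rational(16030, 547), Rational(-9344, 2773)) = Rational(39340022, 1516831) ≈ 25.936)
Add(k, Mul(-1, G)) = Add(-42586, Mul(-1, Rational(39340022, 1516831))) = Add(-42586, Rational(-39340022, 1516831)) = Rational(-64635104988, 1516831)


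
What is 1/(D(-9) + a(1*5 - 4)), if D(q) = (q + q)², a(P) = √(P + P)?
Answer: 162/52487 - √2/104974 ≈ 0.0030730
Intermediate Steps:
a(P) = √2*√P (a(P) = √(2*P) = √2*√P)
D(q) = 4*q² (D(q) = (2*q)² = 4*q²)
1/(D(-9) + a(1*5 - 4)) = 1/(4*(-9)² + √2*√(1*5 - 4)) = 1/(4*81 + √2*√(5 - 4)) = 1/(324 + √2*√1) = 1/(324 + √2*1) = 1/(324 + √2)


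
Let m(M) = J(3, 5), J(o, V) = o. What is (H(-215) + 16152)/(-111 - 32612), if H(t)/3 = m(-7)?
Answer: -16161/32723 ≈ -0.49387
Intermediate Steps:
m(M) = 3
H(t) = 9 (H(t) = 3*3 = 9)
(H(-215) + 16152)/(-111 - 32612) = (9 + 16152)/(-111 - 32612) = 16161/(-32723) = 16161*(-1/32723) = -16161/32723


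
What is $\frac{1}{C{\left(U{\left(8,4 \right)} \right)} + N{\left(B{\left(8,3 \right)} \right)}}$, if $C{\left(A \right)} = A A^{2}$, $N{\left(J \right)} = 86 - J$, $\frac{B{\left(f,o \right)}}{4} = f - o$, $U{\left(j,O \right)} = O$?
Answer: $\frac{1}{130} \approx 0.0076923$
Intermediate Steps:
$B{\left(f,o \right)} = - 4 o + 4 f$ ($B{\left(f,o \right)} = 4 \left(f - o\right) = - 4 o + 4 f$)
$C{\left(A \right)} = A^{3}$
$\frac{1}{C{\left(U{\left(8,4 \right)} \right)} + N{\left(B{\left(8,3 \right)} \right)}} = \frac{1}{4^{3} - \left(-86 - 12 + 32\right)} = \frac{1}{64 + \left(86 - \left(-12 + 32\right)\right)} = \frac{1}{64 + \left(86 - 20\right)} = \frac{1}{64 + 66} = \frac{1}{130}$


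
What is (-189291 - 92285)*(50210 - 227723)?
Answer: 49983400488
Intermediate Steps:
(-189291 - 92285)*(50210 - 227723) = -281576*(-177513) = 49983400488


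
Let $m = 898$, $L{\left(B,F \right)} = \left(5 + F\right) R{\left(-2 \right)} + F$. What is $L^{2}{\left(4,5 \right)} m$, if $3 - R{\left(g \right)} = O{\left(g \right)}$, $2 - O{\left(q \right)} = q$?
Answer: $22450$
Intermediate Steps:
$O{\left(q \right)} = 2 - q$
$R{\left(g \right)} = 1 + g$ ($R{\left(g \right)} = 3 - \left(2 - g\right) = 3 + \left(-2 + g\right) = 1 + g$)
$L{\left(B,F \right)} = -5$ ($L{\left(B,F \right)} = \left(5 + F\right) \left(1 - 2\right) + F = \left(5 + F\right) \left(-1\right) + F = \left(-5 - F\right) + F = -5$)
$L^{2}{\left(4,5 \right)} m = \left(-5\right)^{2} \cdot 898 = 25 \cdot 898 = 22450$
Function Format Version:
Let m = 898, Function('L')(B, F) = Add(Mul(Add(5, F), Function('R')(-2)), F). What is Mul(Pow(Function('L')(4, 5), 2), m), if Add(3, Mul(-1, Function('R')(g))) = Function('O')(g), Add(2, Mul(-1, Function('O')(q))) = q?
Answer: 22450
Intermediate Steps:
Function('O')(q) = Add(2, Mul(-1, q))
Function('R')(g) = Add(1, g) (Function('R')(g) = Add(3, Mul(-1, Add(2, Mul(-1, g)))) = Add(3, Add(-2, g)) = Add(1, g))
Function('L')(B, F) = -5 (Function('L')(B, F) = Add(Mul(Add(5, F), Add(1, -2)), F) = Add(Mul(Add(5, F), -1), F) = Add(Add(-5, Mul(-1, F)), F) = -5)
Mul(Pow(Function('L')(4, 5), 2), m) = Mul(Pow(-5, 2), 898) = Mul(25, 898) = 22450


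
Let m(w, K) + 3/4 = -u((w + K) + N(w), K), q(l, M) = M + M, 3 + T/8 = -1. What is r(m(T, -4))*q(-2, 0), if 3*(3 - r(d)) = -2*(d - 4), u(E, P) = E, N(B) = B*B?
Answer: 0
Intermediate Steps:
N(B) = B²
T = -32 (T = -24 + 8*(-1) = -24 - 8 = -32)
q(l, M) = 2*M
m(w, K) = -¾ - K - w - w² (m(w, K) = -¾ - ((w + K) + w²) = -¾ - ((K + w) + w²) = -¾ - (K + w + w²) = -¾ + (-K - w - w²) = -¾ - K - w - w²)
r(d) = ⅓ + 2*d/3 (r(d) = 3 - (-2)*(d - 4)/3 = 3 - (-2)*(-4 + d)/3 = 3 - (8 - 2*d)/3 = 3 + (-8/3 + 2*d/3) = ⅓ + 2*d/3)
r(m(T, -4))*q(-2, 0) = (⅓ + 2*(-¾ - 1*(-4) - 1*(-32) - 1*(-32)²)/3)*(2*0) = (⅓ + 2*(-¾ + 4 + 32 - 1*1024)/3)*0 = (⅓ + 2*(-¾ + 4 + 32 - 1024)/3)*0 = (⅓ + (⅔)*(-3955/4))*0 = (⅓ - 3955/6)*0 = -3953/6*0 = 0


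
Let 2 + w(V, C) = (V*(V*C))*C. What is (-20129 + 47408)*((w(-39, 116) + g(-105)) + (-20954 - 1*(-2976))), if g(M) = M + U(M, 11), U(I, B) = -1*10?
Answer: 557814113199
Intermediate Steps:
U(I, B) = -10
w(V, C) = -2 + C**2*V**2 (w(V, C) = -2 + (V*(V*C))*C = -2 + (V*(C*V))*C = -2 + (C*V**2)*C = -2 + C**2*V**2)
g(M) = -10 + M (g(M) = M - 10 = -10 + M)
(-20129 + 47408)*((w(-39, 116) + g(-105)) + (-20954 - 1*(-2976))) = (-20129 + 47408)*(((-2 + 116**2*(-39)**2) + (-10 - 105)) + (-20954 - 1*(-2976))) = 27279*(((-2 + 13456*1521) - 115) + (-20954 + 2976)) = 27279*(((-2 + 20466576) - 115) - 17978) = 27279*((20466574 - 115) - 17978) = 27279*(20466459 - 17978) = 27279*20448481 = 557814113199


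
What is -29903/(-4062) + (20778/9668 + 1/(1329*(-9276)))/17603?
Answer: 2614085410689025499/355089417073579908 ≈ 7.3618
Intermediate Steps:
-29903/(-4062) + (20778/9668 + 1/(1329*(-9276)))/17603 = -29903*(-1/4062) + (20778*(1/9668) + (1/1329)*(-1/9276))*(1/17603) = 29903/4062 + (10389/4834 - 1/12327804)*(1/17603) = 29903/4062 + (64036775461/29796302268)*(1/17603) = 29903/4062 + 64036775461/524504308823604 = 2614085410689025499/355089417073579908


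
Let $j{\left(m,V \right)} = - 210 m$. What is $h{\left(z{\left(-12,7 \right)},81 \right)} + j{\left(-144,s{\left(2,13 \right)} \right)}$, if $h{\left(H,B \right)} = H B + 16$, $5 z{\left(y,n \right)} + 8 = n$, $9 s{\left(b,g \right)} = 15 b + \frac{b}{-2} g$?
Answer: $\frac{151199}{5} \approx 30240.0$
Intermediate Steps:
$s{\left(b,g \right)} = \frac{5 b}{3} - \frac{b g}{18}$ ($s{\left(b,g \right)} = \frac{15 b + \frac{b}{-2} g}{9} = \frac{15 b + b \left(- \frac{1}{2}\right) g}{9} = \frac{15 b + - \frac{b}{2} g}{9} = \frac{15 b - \frac{b g}{2}}{9} = \frac{5 b}{3} - \frac{b g}{18}$)
$z{\left(y,n \right)} = - \frac{8}{5} + \frac{n}{5}$
$h{\left(H,B \right)} = 16 + B H$ ($h{\left(H,B \right)} = B H + 16 = 16 + B H$)
$h{\left(z{\left(-12,7 \right)},81 \right)} + j{\left(-144,s{\left(2,13 \right)} \right)} = \left(16 + 81 \left(- \frac{8}{5} + \frac{1}{5} \cdot 7\right)\right) - -30240 = \left(16 + 81 \left(- \frac{8}{5} + \frac{7}{5}\right)\right) + 30240 = \left(16 + 81 \left(- \frac{1}{5}\right)\right) + 30240 = \left(16 - \frac{81}{5}\right) + 30240 = - \frac{1}{5} + 30240 = \frac{151199}{5}$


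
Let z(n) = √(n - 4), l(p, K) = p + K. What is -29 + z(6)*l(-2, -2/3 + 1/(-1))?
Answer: -29 - 11*√2/3 ≈ -34.185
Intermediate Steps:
l(p, K) = K + p
z(n) = √(-4 + n)
-29 + z(6)*l(-2, -2/3 + 1/(-1)) = -29 + √(-4 + 6)*((-2/3 + 1/(-1)) - 2) = -29 + √2*((-2*⅓ + 1*(-1)) - 2) = -29 + √2*((-⅔ - 1) - 2) = -29 + √2*(-5/3 - 2) = -29 + √2*(-11/3) = -29 - 11*√2/3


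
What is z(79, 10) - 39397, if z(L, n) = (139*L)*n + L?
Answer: 70492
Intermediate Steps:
z(L, n) = L + 139*L*n (z(L, n) = 139*L*n + L = L + 139*L*n)
z(79, 10) - 39397 = 79*(1 + 139*10) - 39397 = 79*(1 + 1390) - 39397 = 79*1391 - 39397 = 109889 - 39397 = 70492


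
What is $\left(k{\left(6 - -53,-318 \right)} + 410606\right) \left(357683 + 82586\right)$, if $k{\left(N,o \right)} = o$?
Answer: $180637087472$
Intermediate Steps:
$\left(k{\left(6 - -53,-318 \right)} + 410606\right) \left(357683 + 82586\right) = \left(-318 + 410606\right) \left(357683 + 82586\right) = 410288 \cdot 440269 = 180637087472$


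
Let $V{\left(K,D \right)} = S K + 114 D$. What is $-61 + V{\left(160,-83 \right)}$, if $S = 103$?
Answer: $6957$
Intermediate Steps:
$V{\left(K,D \right)} = 103 K + 114 D$
$-61 + V{\left(160,-83 \right)} = -61 + \left(103 \cdot 160 + 114 \left(-83\right)\right) = -61 + \left(16480 - 9462\right) = -61 + 7018 = 6957$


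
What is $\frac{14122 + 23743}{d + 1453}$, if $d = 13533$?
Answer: $\frac{37865}{14986} \approx 2.5267$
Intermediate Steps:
$\frac{14122 + 23743}{d + 1453} = \frac{14122 + 23743}{13533 + 1453} = \frac{37865}{14986}$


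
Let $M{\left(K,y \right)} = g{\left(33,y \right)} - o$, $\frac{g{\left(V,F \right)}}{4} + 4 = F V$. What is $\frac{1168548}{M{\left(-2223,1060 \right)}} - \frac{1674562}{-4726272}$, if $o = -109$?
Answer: $\frac{319852007909}{36763306752} \approx 8.7003$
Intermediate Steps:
$g{\left(V,F \right)} = -16 + 4 F V$
$M{\left(K,y \right)} = 93 + 132 y$ ($M{\left(K,y \right)} = \left(-16 + 4 y 33\right) - -109 = \left(-16 + 132 y\right) + 109 = 93 + 132 y$)
$\frac{1168548}{M{\left(-2223,1060 \right)}} - \frac{1674562}{-4726272} = \frac{1168548}{93 + 132 \cdot 1060} - \frac{1674562}{-4726272} = \frac{1168548}{93 + 139920} - - \frac{837281}{2363136} = \frac{1168548}{140013} + \frac{837281}{2363136} = 1168548 \cdot \frac{1}{140013} + \frac{837281}{2363136} = \frac{389516}{46671} + \frac{837281}{2363136} = \frac{319852007909}{36763306752}$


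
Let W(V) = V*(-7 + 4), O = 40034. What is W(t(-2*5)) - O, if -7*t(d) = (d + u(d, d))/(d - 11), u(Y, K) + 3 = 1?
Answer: -1961654/49 ≈ -40034.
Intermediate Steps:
u(Y, K) = -2 (u(Y, K) = -3 + 1 = -2)
t(d) = -(-2 + d)/(7*(-11 + d)) (t(d) = -(d - 2)/(7*(d - 11)) = -(-2 + d)/(7*(-11 + d)))
W(V) = -3*V (W(V) = V*(-3) = -3*V)
W(t(-2*5)) - O = -3*(2 - (-2)*5)/(7*(-11 - 2*5)) - 1*40034 = -3*(2 - 1*(-10))/(7*(-11 - 10)) - 40034 = -3*(2 + 10)/(7*(-21)) - 40034 = -3*(-1)*12/(7*21) - 40034 = -3*(-4/49) - 40034 = 12/49 - 40034 = -1961654/49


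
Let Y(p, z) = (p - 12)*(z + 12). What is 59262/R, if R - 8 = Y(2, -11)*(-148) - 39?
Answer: 2822/69 ≈ 40.899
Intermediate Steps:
Y(p, z) = (-12 + p)*(12 + z)
R = 1449 (R = 8 + ((-144 - 12*(-11) + 12*2 + 2*(-11))*(-148) - 39) = 8 + ((-144 + 132 + 24 - 22)*(-148) - 39) = 8 + (-10*(-148) - 39) = 8 + (1480 - 39) = 8 + 1441 = 1449)
59262/R = 59262/1449 = 59262*(1/1449) = 2822/69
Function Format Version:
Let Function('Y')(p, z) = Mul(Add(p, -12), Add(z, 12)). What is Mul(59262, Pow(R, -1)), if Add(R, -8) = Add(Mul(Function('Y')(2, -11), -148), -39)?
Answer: Rational(2822, 69) ≈ 40.899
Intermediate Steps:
Function('Y')(p, z) = Mul(Add(-12, p), Add(12, z))
R = 1449 (R = Add(8, Add(Mul(Add(-144, Mul(-12, -11), Mul(12, 2), Mul(2, -11)), -148), -39)) = Add(8, Add(Mul(Add(-144, 132, 24, -22), -148), -39)) = Add(8, Add(Mul(-10, -148), -39)) = Add(8, Add(1480, -39)) = Add(8, 1441) = 1449)
Mul(59262, Pow(R, -1)) = Mul(59262, Pow(1449, -1)) = Mul(59262, Rational(1, 1449)) = Rational(2822, 69)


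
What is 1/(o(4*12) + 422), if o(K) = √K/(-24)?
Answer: 5064/2137007 + 2*√3/2137007 ≈ 0.0023713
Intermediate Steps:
o(K) = -√K/24
1/(o(4*12) + 422) = 1/(-4*√3/24 + 422) = 1/(-√3/6 + 422) = 1/(422 - √3/6)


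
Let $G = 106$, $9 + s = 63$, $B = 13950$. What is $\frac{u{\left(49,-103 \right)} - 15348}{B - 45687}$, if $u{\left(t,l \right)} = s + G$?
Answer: $\frac{15188}{31737} \approx 0.47856$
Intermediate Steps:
$s = 54$ ($s = -9 + 63 = 54$)
$u{\left(t,l \right)} = 160$ ($u{\left(t,l \right)} = 54 + 106 = 160$)
$\frac{u{\left(49,-103 \right)} - 15348}{B - 45687} = \frac{160 - 15348}{13950 - 45687} = - \frac{15188}{-31737} = \left(-15188\right) \left(- \frac{1}{31737}\right) = \frac{15188}{31737}$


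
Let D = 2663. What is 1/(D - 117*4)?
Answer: 1/2195 ≈ 0.00045558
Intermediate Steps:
1/(D - 117*4) = 1/(2663 - 117*4) = 1/(2663 - 468) = 1/2195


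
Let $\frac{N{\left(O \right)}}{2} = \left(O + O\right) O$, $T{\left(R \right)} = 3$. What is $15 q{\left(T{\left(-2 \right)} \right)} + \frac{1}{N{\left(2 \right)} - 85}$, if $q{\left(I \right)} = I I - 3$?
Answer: $\frac{6209}{69} \approx 89.985$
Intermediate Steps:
$q{\left(I \right)} = -3 + I^{2}$ ($q{\left(I \right)} = I^{2} - 3 = -3 + I^{2}$)
$N{\left(O \right)} = 4 O^{2}$ ($N{\left(O \right)} = 2 \left(O + O\right) O = 2 \cdot 2 O O = 2 \cdot 2 O^{2} = 4 O^{2}$)
$15 q{\left(T{\left(-2 \right)} \right)} + \frac{1}{N{\left(2 \right)} - 85} = 15 \left(-3 + 3^{2}\right) + \frac{1}{4 \cdot 2^{2} - 85} = 15 \left(-3 + 9\right) + \frac{1}{4 \cdot 4 - 85} = 15 \cdot 6 + \frac{1}{16 - 85} = 90 + \frac{1}{-69} = 90 - \frac{1}{69} = \frac{6209}{69}$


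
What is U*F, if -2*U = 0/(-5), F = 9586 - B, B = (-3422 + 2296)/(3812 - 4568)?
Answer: 0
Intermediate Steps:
B = 563/378 (B = -1126/(-756) = -1126*(-1/756) = 563/378 ≈ 1.4894)
F = 3622945/378 (F = 9586 - 1*563/378 = 9586 - 563/378 = 3622945/378 ≈ 9584.5)
U = 0 (U = -0/(-5) = -0*(-1)/5 = -½*0 = 0)
U*F = 0*(3622945/378) = 0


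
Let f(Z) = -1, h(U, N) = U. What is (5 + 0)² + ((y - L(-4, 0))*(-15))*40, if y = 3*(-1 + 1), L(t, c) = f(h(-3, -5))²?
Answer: 625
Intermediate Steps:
L(t, c) = 1 (L(t, c) = (-1)² = 1)
y = 0 (y = 3*0 = 0)
(5 + 0)² + ((y - L(-4, 0))*(-15))*40 = (5 + 0)² + ((0 - 1*1)*(-15))*40 = 5² + ((0 - 1)*(-15))*40 = 25 - 1*(-15)*40 = 25 + 15*40 = 25 + 600 = 625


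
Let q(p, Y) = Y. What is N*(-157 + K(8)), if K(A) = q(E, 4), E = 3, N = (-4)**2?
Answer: -2448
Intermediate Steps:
N = 16
K(A) = 4
N*(-157 + K(8)) = 16*(-157 + 4) = 16*(-153) = -2448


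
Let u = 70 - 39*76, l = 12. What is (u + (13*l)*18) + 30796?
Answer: 30710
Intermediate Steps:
u = -2894 (u = 70 - 2964 = -2894)
(u + (13*l)*18) + 30796 = (-2894 + (13*12)*18) + 30796 = (-2894 + 156*18) + 30796 = (-2894 + 2808) + 30796 = -86 + 30796 = 30710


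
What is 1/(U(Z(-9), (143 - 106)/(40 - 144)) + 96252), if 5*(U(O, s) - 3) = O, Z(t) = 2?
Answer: 5/481277 ≈ 1.0389e-5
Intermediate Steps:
U(O, s) = 3 + O/5
1/(U(Z(-9), (143 - 106)/(40 - 144)) + 96252) = 1/((3 + (⅕)*2) + 96252) = 1/((3 + ⅖) + 96252) = 1/(17/5 + 96252) = 1/(481277/5) = 5/481277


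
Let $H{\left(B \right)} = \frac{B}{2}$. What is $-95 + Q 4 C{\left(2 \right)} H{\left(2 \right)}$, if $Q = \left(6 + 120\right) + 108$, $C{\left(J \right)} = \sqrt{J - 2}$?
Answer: $-95$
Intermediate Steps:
$C{\left(J \right)} = \sqrt{-2 + J}$
$Q = 234$ ($Q = 126 + 108 = 234$)
$H{\left(B \right)} = \frac{B}{2}$ ($H{\left(B \right)} = B \frac{1}{2} = \frac{B}{2}$)
$-95 + Q 4 C{\left(2 \right)} H{\left(2 \right)} = -95 + 234 \cdot 4 \sqrt{-2 + 2} \cdot \frac{1}{2} \cdot 2 = -95 + 234 \cdot 4 \sqrt{0} \cdot 1 = -95 + 234 \cdot 4 \cdot 0 \cdot 1 = -95 + 234 \cdot 0 \cdot 1 = -95 + 234 \cdot 0 = -95 + 0 = -95$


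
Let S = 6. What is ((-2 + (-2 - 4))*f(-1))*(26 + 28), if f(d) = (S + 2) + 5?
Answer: -5616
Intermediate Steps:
f(d) = 13 (f(d) = (6 + 2) + 5 = 8 + 5 = 13)
((-2 + (-2 - 4))*f(-1))*(26 + 28) = ((-2 + (-2 - 4))*13)*(26 + 28) = ((-2 - 6)*13)*54 = -8*13*54 = -104*54 = -5616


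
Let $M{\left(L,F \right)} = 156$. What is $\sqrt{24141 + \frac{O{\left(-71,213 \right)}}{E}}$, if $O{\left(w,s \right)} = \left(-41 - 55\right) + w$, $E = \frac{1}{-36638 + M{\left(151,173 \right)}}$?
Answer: $\sqrt{6116635} \approx 2473.2$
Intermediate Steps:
$E = - \frac{1}{36482}$ ($E = \frac{1}{-36638 + 156} = \frac{1}{-36482} = - \frac{1}{36482} \approx -2.7411 \cdot 10^{-5}$)
$O{\left(w,s \right)} = -96 + w$
$\sqrt{24141 + \frac{O{\left(-71,213 \right)}}{E}} = \sqrt{24141 + \frac{-96 - 71}{- \frac{1}{36482}}} = \sqrt{24141 - -6092494} = \sqrt{24141 + 6092494} = \sqrt{6116635}$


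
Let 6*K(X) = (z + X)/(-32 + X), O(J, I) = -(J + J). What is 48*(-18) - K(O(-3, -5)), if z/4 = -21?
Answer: -1729/2 ≈ -864.50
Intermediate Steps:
z = -84 (z = 4*(-21) = -84)
O(J, I) = -2*J
K(X) = (-84 + X)/(6*(-32 + X)) (K(X) = ((-84 + X)/(-32 + X))/6 = (-84 + X)/(6*(-32 + X)))
48*(-18) - K(O(-3, -5)) = 48*(-18) - (-84 - 2*(-3))/(6*(-32 - 2*(-3))) = -864 - (-84 + 6)/(6*(-32 + 6)) = -864 - (-78)/(6*(-26)) = -864 - (-1)*(-78)/(6*26) = -864 - 1*½ = -864 - ½ = -1729/2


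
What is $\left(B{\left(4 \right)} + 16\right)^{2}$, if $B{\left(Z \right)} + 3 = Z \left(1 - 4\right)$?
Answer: $1$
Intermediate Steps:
$B{\left(Z \right)} = -3 - 3 Z$ ($B{\left(Z \right)} = -3 + Z \left(1 - 4\right) = -3 + Z \left(-3\right) = -3 - 3 Z$)
$\left(B{\left(4 \right)} + 16\right)^{2} = \left(\left(-3 - 12\right) + 16\right)^{2} = \left(-15 + 16\right)^{2} = 1^{2} = 1$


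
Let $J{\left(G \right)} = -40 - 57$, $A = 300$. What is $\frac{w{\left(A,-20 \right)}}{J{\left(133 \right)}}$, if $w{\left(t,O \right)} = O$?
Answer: $\frac{20}{97} \approx 0.20619$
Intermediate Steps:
$J{\left(G \right)} = -97$
$\frac{w{\left(A,-20 \right)}}{J{\left(133 \right)}} = - \frac{20}{-97} = \left(-20\right) \left(- \frac{1}{97}\right) = \frac{20}{97}$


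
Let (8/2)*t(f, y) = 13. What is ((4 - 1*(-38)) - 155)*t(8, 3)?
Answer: -1469/4 ≈ -367.25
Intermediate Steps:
t(f, y) = 13/4 (t(f, y) = (1/4)*13 = 13/4)
((4 - 1*(-38)) - 155)*t(8, 3) = ((4 - 1*(-38)) - 155)*(13/4) = ((4 + 38) - 155)*(13/4) = (42 - 155)*(13/4) = -113*13/4 = -1469/4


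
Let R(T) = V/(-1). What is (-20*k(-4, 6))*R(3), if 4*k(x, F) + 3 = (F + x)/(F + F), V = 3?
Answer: -85/2 ≈ -42.500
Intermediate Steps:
k(x, F) = -¾ + (F + x)/(8*F) (k(x, F) = -¾ + ((F + x)/(F + F))/4 = -¾ + ((F + x)/((2*F)))/4 = -¾ + ((F + x)*(1/(2*F)))/4 = -¾ + ((F + x)/(2*F))/4 = -¾ + (F + x)/(8*F))
R(T) = -3 (R(T) = 3/(-1) = 3*(-1) = -3)
(-20*k(-4, 6))*R(3) = -5*(-4 - 5*6)/(2*6)*(-3) = -5*(-4 - 30)/(2*6)*(-3) = -5*(-34)/(2*6)*(-3) = -20*(-17/24)*(-3) = (85/6)*(-3) = -85/2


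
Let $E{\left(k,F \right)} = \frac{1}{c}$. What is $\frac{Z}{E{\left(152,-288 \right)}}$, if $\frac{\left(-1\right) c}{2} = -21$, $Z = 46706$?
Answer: $1961652$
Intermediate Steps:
$c = 42$ ($c = \left(-2\right) \left(-21\right) = 42$)
$E{\left(k,F \right)} = \frac{1}{42}$
$\frac{Z}{E{\left(152,-288 \right)}} = 46706 \frac{1}{\frac{1}{42}} = 46706 \cdot 42 = 1961652$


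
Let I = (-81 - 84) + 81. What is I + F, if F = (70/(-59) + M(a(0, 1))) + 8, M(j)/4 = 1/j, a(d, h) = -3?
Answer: -13898/177 ≈ -78.520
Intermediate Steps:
M(j) = 4/j
F = 970/177 (F = (70/(-59) + 4/(-3)) + 8 = (70*(-1/59) + 4*(-⅓)) + 8 = (-70/59 - 4/3) + 8 = -446/177 + 8 = 970/177 ≈ 5.4802)
I = -84 (I = -165 + 81 = -84)
I + F = -84 + 970/177 = -13898/177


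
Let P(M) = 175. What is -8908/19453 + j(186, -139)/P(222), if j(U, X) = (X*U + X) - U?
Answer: -72974141/486325 ≈ -150.05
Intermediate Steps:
j(U, X) = X - U + U*X (j(U, X) = (U*X + X) - U = (X + U*X) - U = X - U + U*X)
-8908/19453 + j(186, -139)/P(222) = -8908/19453 + (-139 - 1*186 + 186*(-139))/175 = -8908*1/19453 + (-139 - 186 - 25854)*(1/175) = -8908/19453 - 26179*1/175 = -8908/19453 - 26179/175 = -72974141/486325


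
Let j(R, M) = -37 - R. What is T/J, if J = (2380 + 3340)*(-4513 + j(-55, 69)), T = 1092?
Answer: -21/494450 ≈ -4.2471e-5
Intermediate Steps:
J = -25711400 (J = (2380 + 3340)*(-4513 + (-37 - 1*(-55))) = 5720*(-4513 + (-37 + 55)) = 5720*(-4513 + 18) = 5720*(-4495) = -25711400)
T/J = 1092/(-25711400) = 1092*(-1/25711400) = -21/494450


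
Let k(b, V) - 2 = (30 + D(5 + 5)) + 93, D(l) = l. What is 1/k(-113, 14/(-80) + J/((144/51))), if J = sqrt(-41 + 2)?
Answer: 1/135 ≈ 0.0074074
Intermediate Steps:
J = I*sqrt(39) (J = sqrt(-39) = I*sqrt(39) ≈ 6.245*I)
k(b, V) = 135 (k(b, V) = 2 + ((30 + (5 + 5)) + 93) = 2 + ((30 + 10) + 93) = 2 + (40 + 93) = 2 + 133 = 135)
1/k(-113, 14/(-80) + J/((144/51))) = 1/135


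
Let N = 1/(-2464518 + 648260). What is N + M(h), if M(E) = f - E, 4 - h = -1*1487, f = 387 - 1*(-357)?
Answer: -1356744727/1816258 ≈ -747.00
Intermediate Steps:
f = 744 (f = 387 + 357 = 744)
h = 1491 (h = 4 - (-1)*1487 = 4 - 1*(-1487) = 4 + 1487 = 1491)
M(E) = 744 - E
N = -1/1816258 (N = 1/(-1816258) = -1/1816258 ≈ -5.5058e-7)
N + M(h) = -1/1816258 + (744 - 1*1491) = -1/1816258 + (744 - 1491) = -1/1816258 - 747 = -1356744727/1816258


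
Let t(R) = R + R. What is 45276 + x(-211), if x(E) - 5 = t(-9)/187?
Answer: 8467529/187 ≈ 45281.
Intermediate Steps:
t(R) = 2*R
x(E) = 917/187 (x(E) = 5 + (2*(-9))/187 = 5 - 18*1/187 = 5 - 18/187 = 917/187)
45276 + x(-211) = 45276 + 917/187 = 8467529/187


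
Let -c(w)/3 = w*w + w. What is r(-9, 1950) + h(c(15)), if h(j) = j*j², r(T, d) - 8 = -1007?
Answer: -373248999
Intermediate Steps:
c(w) = -3*w - 3*w² (c(w) = -3*(w*w + w) = -3*(w² + w) = -3*(w + w²) = -3*w - 3*w²)
r(T, d) = -999 (r(T, d) = 8 - 1007 = -999)
h(j) = j³
r(-9, 1950) + h(c(15)) = -999 + (-3*15*(1 + 15))³ = -999 + (-3*15*16)³ = -999 + (-720)³ = -999 - 373248000 = -373248999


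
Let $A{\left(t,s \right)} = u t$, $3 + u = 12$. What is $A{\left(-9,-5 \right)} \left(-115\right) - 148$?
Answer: $9167$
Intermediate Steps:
$u = 9$ ($u = -3 + 12 = 9$)
$A{\left(t,s \right)} = 9 t$
$A{\left(-9,-5 \right)} \left(-115\right) - 148 = 9 \left(-9\right) \left(-115\right) - 148 = \left(-81\right) \left(-115\right) - 148 = 9315 - 148 = 9167$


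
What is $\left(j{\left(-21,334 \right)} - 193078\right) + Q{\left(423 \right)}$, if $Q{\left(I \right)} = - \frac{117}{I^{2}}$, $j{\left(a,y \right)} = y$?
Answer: $- \frac{3831943477}{19881} \approx -1.9274 \cdot 10^{5}$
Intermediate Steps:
$Q{\left(I \right)} = - \frac{117}{I^{2}}$
$\left(j{\left(-21,334 \right)} - 193078\right) + Q{\left(423 \right)} = \left(334 - 193078\right) - \frac{117}{178929} = -192744 - \frac{13}{19881} = - \frac{3831943477}{19881}$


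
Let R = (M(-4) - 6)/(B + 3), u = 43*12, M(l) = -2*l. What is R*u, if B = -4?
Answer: -1032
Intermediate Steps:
u = 516
R = -2 (R = (-2*(-4) - 6)/(-4 + 3) = (8 - 6)/(-1) = 2*(-1) = -2)
R*u = -2*516 = -1032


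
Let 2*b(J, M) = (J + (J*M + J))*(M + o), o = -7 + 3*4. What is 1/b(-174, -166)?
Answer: -1/2297148 ≈ -4.3532e-7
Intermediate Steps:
o = 5 (o = -7 + 12 = 5)
b(J, M) = (5 + M)*(2*J + J*M)/2 (b(J, M) = ((J + (J*M + J))*(M + 5))/2 = ((J + (J + J*M))*(5 + M))/2 = ((2*J + J*M)*(5 + M))/2 = ((5 + M)*(2*J + J*M))/2 = (5 + M)*(2*J + J*M)/2)
1/b(-174, -166) = 1/((1/2)*(-174)*(10 + (-166)**2 + 7*(-166))) = 1/((1/2)*(-174)*(10 + 27556 - 1162)) = 1/((1/2)*(-174)*26404) = 1/(-2297148) = -1/2297148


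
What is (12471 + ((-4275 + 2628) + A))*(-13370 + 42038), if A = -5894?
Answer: 141333240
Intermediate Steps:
(12471 + ((-4275 + 2628) + A))*(-13370 + 42038) = (12471 + ((-4275 + 2628) - 5894))*(-13370 + 42038) = (12471 + (-1647 - 5894))*28668 = (12471 - 7541)*28668 = 4930*28668 = 141333240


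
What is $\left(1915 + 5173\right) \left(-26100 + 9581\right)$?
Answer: $-117086672$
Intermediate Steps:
$\left(1915 + 5173\right) \left(-26100 + 9581\right) = 7088 \left(-16519\right) = -117086672$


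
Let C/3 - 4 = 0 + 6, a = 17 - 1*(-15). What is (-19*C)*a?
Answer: -18240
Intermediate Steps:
a = 32 (a = 17 + 15 = 32)
C = 30 (C = 12 + 3*(0 + 6) = 12 + 3*6 = 12 + 18 = 30)
(-19*C)*a = -19*30*32 = -570*32 = -18240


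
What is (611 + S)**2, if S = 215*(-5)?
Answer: 215296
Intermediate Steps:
S = -1075
(611 + S)**2 = (611 - 1075)**2 = (-464)**2 = 215296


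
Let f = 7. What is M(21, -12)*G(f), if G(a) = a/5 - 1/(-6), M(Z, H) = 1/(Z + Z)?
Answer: 47/1260 ≈ 0.037302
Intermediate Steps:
M(Z, H) = 1/(2*Z)
G(a) = ⅙ + a/5 (G(a) = a*(⅕) - 1*(-⅙) = a/5 + ⅙ = ⅙ + a/5)
M(21, -12)*G(f) = ((½)/21)*(⅙ + (⅕)*7) = ((½)*(1/21))*(⅙ + 7/5) = (1/42)*(47/30) = 47/1260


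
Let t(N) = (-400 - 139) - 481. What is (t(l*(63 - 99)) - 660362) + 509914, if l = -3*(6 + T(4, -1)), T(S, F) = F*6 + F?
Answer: -151468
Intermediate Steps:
T(S, F) = 7*F (T(S, F) = 6*F + F = 7*F)
l = 3 (l = -3*(6 + 7*(-1)) = -3*(6 - 7) = -3*(-1) = 3)
t(N) = -1020 (t(N) = -539 - 481 = -1020)
(t(l*(63 - 99)) - 660362) + 509914 = (-1020 - 660362) + 509914 = -661382 + 509914 = -151468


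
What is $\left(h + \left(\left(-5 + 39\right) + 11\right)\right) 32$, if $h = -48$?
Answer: $-96$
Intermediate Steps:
$\left(h + \left(\left(-5 + 39\right) + 11\right)\right) 32 = \left(-48 + \left(\left(-5 + 39\right) + 11\right)\right) 32 = \left(-48 + \left(34 + 11\right)\right) 32 = \left(-48 + 45\right) 32 = \left(-3\right) 32 = -96$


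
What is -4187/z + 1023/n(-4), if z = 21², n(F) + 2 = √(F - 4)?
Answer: -158755/882 - 341*I*√2/2 ≈ -179.99 - 241.12*I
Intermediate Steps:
n(F) = -2 + √(-4 + F) (n(F) = -2 + √(F - 4) = -2 + √(-4 + F))
z = 441
-4187/z + 1023/n(-4) = -4187/441 + 1023/(-2 + √(-4 - 4)) = -4187*1/441 + 1023/(-2 + √(-8)) = -4187/441 + 1023/(-2 + 2*I*√2)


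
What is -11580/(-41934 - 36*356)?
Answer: 386/1825 ≈ 0.21151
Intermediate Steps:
-11580/(-41934 - 36*356) = -11580/(-41934 - 1*12816) = -11580/(-41934 - 12816) = -11580/(-54750) = -11580*(-1/54750) = 386/1825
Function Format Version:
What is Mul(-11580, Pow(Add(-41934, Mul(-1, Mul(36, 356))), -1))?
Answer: Rational(386, 1825) ≈ 0.21151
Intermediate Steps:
Mul(-11580, Pow(Add(-41934, Mul(-1, Mul(36, 356))), -1)) = Mul(-11580, Pow(Add(-41934, Mul(-1, 12816)), -1)) = Mul(-11580, Pow(Add(-41934, -12816), -1)) = Mul(-11580, Pow(-54750, -1)) = Mul(-11580, Rational(-1, 54750)) = Rational(386, 1825)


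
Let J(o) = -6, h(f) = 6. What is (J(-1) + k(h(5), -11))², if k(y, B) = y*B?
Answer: 5184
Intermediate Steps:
k(y, B) = B*y
(J(-1) + k(h(5), -11))² = (-6 - 11*6)² = (-6 - 66)² = (-72)² = 5184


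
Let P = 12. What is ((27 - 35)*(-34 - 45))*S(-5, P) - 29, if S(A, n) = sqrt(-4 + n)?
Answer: -29 + 1264*sqrt(2) ≈ 1758.6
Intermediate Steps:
((27 - 35)*(-34 - 45))*S(-5, P) - 29 = ((27 - 35)*(-34 - 45))*sqrt(-4 + 12) - 29 = (-8*(-79))*sqrt(8) - 29 = 632*(2*sqrt(2)) - 29 = 1264*sqrt(2) - 29 = -29 + 1264*sqrt(2)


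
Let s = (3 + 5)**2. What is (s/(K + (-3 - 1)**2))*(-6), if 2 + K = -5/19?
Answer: -2432/87 ≈ -27.954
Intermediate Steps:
K = -43/19 (K = -2 - 5/19 = -43/19 ≈ -2.2632)
s = 64 (s = 8**2 = 64)
(s/(K + (-3 - 1)**2))*(-6) = (64/(-43/19 + (-3 - 1)**2))*(-6) = (64/(-43/19 + (-4)**2))*(-6) = (64/(-43/19 + 16))*(-6) = (64/(261/19))*(-6) = (64*(19/261))*(-6) = (1216/261)*(-6) = -2432/87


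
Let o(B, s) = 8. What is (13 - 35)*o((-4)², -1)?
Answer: -176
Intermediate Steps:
(13 - 35)*o((-4)², -1) = (13 - 35)*8 = -22*8 = -176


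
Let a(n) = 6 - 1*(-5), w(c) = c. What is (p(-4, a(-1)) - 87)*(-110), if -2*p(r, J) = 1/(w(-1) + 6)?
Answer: 9581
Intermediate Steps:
a(n) = 11 (a(n) = 6 + 5 = 11)
p(r, J) = -⅒ (p(r, J) = -1/(2*(-1 + 6)) = -½/5 = -½*⅕ = -⅒)
(p(-4, a(-1)) - 87)*(-110) = (-⅒ - 87)*(-110) = -871/10*(-110) = 9581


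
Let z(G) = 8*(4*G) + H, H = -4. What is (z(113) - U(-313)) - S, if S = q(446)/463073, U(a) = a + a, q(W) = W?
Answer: 1962502928/463073 ≈ 4238.0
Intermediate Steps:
U(a) = 2*a
S = 446/463073 ≈ 0.00096313
z(G) = -4 + 32*G (z(G) = 8*(4*G) - 4 = 32*G - 4 = -4 + 32*G)
(z(113) - U(-313)) - S = ((-4 + 32*113) - 2*(-313)) - 1*446/463073 = ((-4 + 3616) - 1*(-626)) - 446/463073 = (3612 + 626) - 446/463073 = 4238 - 446/463073 = 1962502928/463073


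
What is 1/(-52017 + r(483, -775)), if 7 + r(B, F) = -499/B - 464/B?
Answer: -161/8376185 ≈ -1.9221e-5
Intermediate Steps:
r(B, F) = -7 - 963/B (r(B, F) = -7 + (-499/B - 464/B) = -7 - 963/B)
1/(-52017 + r(483, -775)) = 1/(-52017 + (-7 - 963/483)) = 1/(-52017 + (-7 - 963*1/483)) = 1/(-52017 + (-7 - 321/161)) = 1/(-52017 - 1448/161) = 1/(-8376185/161) = -161/8376185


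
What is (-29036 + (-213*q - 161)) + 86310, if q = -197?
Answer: 99074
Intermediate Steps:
(-29036 + (-213*q - 161)) + 86310 = (-29036 + (-213*(-197) - 161)) + 86310 = (-29036 + (41961 - 161)) + 86310 = (-29036 + 41800) + 86310 = 12764 + 86310 = 99074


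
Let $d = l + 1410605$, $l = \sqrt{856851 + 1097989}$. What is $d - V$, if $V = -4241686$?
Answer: $5652291 + 2 \sqrt{488710} \approx 5.6537 \cdot 10^{6}$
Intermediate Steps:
$l = 2 \sqrt{488710}$ ($l = \sqrt{1954840} = 2 \sqrt{488710} \approx 1398.2$)
$d = 1410605 + 2 \sqrt{488710}$ ($d = 2 \sqrt{488710} + 1410605 = 1410605 + 2 \sqrt{488710} \approx 1.412 \cdot 10^{6}$)
$d - V = \left(1410605 + 2 \sqrt{488710}\right) - -4241686 = \left(1410605 + 2 \sqrt{488710}\right) + 4241686 = 5652291 + 2 \sqrt{488710}$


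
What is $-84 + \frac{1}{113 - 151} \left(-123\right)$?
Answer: $- \frac{3069}{38} \approx -80.763$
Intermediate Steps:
$-84 + \frac{1}{113 - 151} \left(-123\right) = -84 + \frac{1}{-38} \left(-123\right) = -84 - - \frac{123}{38} = -84 + \frac{123}{38} = - \frac{3069}{38}$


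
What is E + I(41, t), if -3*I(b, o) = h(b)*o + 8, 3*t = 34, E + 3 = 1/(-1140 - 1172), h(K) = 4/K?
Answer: -5149193/853128 ≈ -6.0357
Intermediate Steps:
E = -6937/2312 (E = -3 + 1/(-1140 - 1172) = -3 + 1/(-2312) = -3 - 1/2312 = -6937/2312 ≈ -3.0004)
t = 34/3 (t = (1/3)*34 = 34/3 ≈ 11.333)
I(b, o) = -8/3 - 4*o/(3*b) (I(b, o) = -((4/b)*o + 8)/3 = -(4*o/b + 8)/3 = -(8 + 4*o/b)/3 = -8/3 - 4*o/(3*b))
E + I(41, t) = -6937/2312 + (4/3)*(-1*34/3 - 2*41)/41 = -6937/2312 + (4/3)*(1/41)*(-34/3 - 82) = -6937/2312 + (4/3)*(1/41)*(-280/3) = -6937/2312 - 1120/369 = -5149193/853128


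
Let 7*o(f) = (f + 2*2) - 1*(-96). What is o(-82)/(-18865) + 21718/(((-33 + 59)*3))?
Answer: 1433984543/5150145 ≈ 278.44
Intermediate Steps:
o(f) = 100/7 + f/7 (o(f) = ((f + 2*2) - 1*(-96))/7 = ((f + 4) + 96)/7 = ((4 + f) + 96)/7 = (100 + f)/7 = 100/7 + f/7)
o(-82)/(-18865) + 21718/(((-33 + 59)*3)) = (100/7 + (⅐)*(-82))/(-18865) + 21718/(((-33 + 59)*3)) = (100/7 - 82/7)*(-1/18865) + 21718/((26*3)) = (18/7)*(-1/18865) + 21718/78 = -18/132055 + 21718*(1/78) = -18/132055 + 10859/39 = 1433984543/5150145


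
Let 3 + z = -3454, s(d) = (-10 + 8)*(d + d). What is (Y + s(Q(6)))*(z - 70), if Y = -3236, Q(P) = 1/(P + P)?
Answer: 34243643/3 ≈ 1.1415e+7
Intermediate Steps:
Q(P) = 1/(2*P)
s(d) = -4*d
z = -3457 (z = -3 - 3454 = -3457)
(Y + s(Q(6)))*(z - 70) = (-3236 - 2/6)*(-3457 - 70) = (-3236 - 2/6)*(-3527) = (-3236 - 4*1/12)*(-3527) = (-3236 - 1/3)*(-3527) = -9709/3*(-3527) = 34243643/3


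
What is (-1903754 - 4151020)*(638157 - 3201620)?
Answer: 15521189122362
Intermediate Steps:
(-1903754 - 4151020)*(638157 - 3201620) = -6054774*(-2563463) = 15521189122362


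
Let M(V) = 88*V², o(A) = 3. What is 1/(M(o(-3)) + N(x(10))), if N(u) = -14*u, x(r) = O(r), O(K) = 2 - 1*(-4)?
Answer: 1/708 ≈ 0.0014124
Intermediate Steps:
O(K) = 6 (O(K) = 2 + 4 = 6)
x(r) = 6
1/(M(o(-3)) + N(x(10))) = 1/(88*3² - 14*6) = 1/(88*9 - 84) = 1/(792 - 84) = 1/708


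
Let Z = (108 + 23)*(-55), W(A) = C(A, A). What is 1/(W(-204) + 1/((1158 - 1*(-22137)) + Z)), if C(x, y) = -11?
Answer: -16090/176989 ≈ -0.090910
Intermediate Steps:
W(A) = -11
Z = -7205 (Z = 131*(-55) = -7205)
1/(W(-204) + 1/((1158 - 1*(-22137)) + Z)) = 1/(-11 + 1/((1158 - 1*(-22137)) - 7205)) = 1/(-11 + 1/((1158 + 22137) - 7205)) = 1/(-11 + 1/(23295 - 7205)) = 1/(-11 + 1/16090) = 1/(-176989/16090) = -16090/176989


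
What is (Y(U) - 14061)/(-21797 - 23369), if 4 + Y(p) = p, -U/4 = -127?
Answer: 13557/45166 ≈ 0.30016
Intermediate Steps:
U = 508 (U = -4*(-127) = 508)
Y(p) = -4 + p
(Y(U) - 14061)/(-21797 - 23369) = ((-4 + 508) - 14061)/(-21797 - 23369) = (504 - 14061)/(-45166) = -13557*(-1/45166) = 13557/45166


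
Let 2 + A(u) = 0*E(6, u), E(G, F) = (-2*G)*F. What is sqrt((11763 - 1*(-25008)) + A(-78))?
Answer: sqrt(36769) ≈ 191.75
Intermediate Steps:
E(G, F) = -2*F*G
A(u) = -2 (A(u) = -2 + 0*(-2*u*6) = -2 + 0*(-12*u) = -2 + 0 = -2)
sqrt((11763 - 1*(-25008)) + A(-78)) = sqrt((11763 - 1*(-25008)) - 2) = sqrt((11763 + 25008) - 2) = sqrt(36771 - 2) = sqrt(36769)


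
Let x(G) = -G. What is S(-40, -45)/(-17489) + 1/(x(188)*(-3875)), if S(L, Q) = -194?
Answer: 141346489/12740736500 ≈ 0.011094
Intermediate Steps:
S(-40, -45)/(-17489) + 1/(x(188)*(-3875)) = -194/(-17489) + 1/(-1*188*(-3875)) = -194*(-1/17489) - 1/3875/(-188) = 194/17489 - 1/188*(-1/3875) = 194/17489 + 1/728500 = 141346489/12740736500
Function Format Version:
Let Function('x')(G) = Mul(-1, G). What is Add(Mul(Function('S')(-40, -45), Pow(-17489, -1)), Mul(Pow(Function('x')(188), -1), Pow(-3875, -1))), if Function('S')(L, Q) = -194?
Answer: Rational(141346489, 12740736500) ≈ 0.011094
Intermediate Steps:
Add(Mul(Function('S')(-40, -45), Pow(-17489, -1)), Mul(Pow(Function('x')(188), -1), Pow(-3875, -1))) = Add(Mul(-194, Pow(-17489, -1)), Mul(Pow(Mul(-1, 188), -1), Pow(-3875, -1))) = Add(Mul(-194, Rational(-1, 17489)), Mul(Pow(-188, -1), Rational(-1, 3875))) = Add(Rational(194, 17489), Mul(Rational(-1, 188), Rational(-1, 3875))) = Add(Rational(194, 17489), Rational(1, 728500)) = Rational(141346489, 12740736500)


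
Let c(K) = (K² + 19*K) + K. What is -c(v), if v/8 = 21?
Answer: -31584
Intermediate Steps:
v = 168 (v = 8*21 = 168)
c(K) = K² + 20*K
-c(v) = -168*(20 + 168) = -168*188 = -1*31584 = -31584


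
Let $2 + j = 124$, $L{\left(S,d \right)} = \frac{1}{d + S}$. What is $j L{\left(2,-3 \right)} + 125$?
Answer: $3$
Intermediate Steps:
$L{\left(S,d \right)} = \frac{1}{S + d}$
$j = 122$ ($j = -2 + 124 = 122$)
$j L{\left(2,-3 \right)} + 125 = \frac{122}{2 - 3} + 125 = \frac{122}{-1} + 125 = 122 \left(-1\right) + 125 = -122 + 125 = 3$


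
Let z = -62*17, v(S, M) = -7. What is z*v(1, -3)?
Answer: 7378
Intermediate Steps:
z = -1054
z*v(1, -3) = -1054*(-7) = 7378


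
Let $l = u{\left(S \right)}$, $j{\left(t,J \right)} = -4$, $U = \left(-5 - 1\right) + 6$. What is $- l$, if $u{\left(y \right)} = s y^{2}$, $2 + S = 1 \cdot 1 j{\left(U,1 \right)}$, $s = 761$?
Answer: $-27396$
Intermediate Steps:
$U = 0$ ($U = -6 + 6 = 0$)
$S = -6$ ($S = -2 + 1 \cdot 1 \left(-4\right) = -2 + 1 \left(-4\right) = -2 - 4 = -6$)
$u{\left(y \right)} = 761 y^{2}$
$l = 27396$ ($l = 761 \left(-6\right)^{2} = 761 \cdot 36 = 27396$)
$- l = \left(-1\right) 27396 = -27396$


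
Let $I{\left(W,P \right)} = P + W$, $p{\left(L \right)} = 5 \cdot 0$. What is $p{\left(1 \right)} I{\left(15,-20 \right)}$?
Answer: $0$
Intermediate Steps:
$p{\left(L \right)} = 0$
$p{\left(1 \right)} I{\left(15,-20 \right)} = 0 \left(-20 + 15\right) = 0 \left(-5\right) = 0$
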